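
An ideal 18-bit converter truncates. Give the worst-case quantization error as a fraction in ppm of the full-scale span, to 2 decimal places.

3.81 ppm

Truncating → worst-case error = 1 LSB = V_FS/2^18, so 1e+06/262144 = 3.8147 ppm of full scale.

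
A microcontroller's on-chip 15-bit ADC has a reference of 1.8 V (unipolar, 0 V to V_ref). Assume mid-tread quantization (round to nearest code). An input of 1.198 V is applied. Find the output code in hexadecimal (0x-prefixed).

code 0x5531 (decimal 21809)

With 32768 levels over 1.8 V, one step is 54.93 µV.
(1.198 − 0) / 5.49316e-05 = 21808.924 LSBs.
Round → code 21809.
In hexadecimal (0x-prefixed): 0x5531.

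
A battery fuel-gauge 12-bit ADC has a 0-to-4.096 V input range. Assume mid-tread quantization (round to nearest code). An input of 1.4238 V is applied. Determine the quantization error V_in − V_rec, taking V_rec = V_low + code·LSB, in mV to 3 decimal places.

Step size: 4.096 V ÷ 2^12 = 1.000 mV.
Scaled input = 1423.8000 LSBs, so code = 1424.
Code 1424 maps back to 0 + 1424×0.001 V = 1.424 V.
Error = 1.4238 − 1.424 = -0.0002 V = -0.200 mV.

-0.200 mV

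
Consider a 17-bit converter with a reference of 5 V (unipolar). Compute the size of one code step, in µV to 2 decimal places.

Full-scale span = 5 V.
LSB = 5 / 2^17 = 5 / 131072 = 3.8147e-05 V = 38.15 µV.

38.15 µV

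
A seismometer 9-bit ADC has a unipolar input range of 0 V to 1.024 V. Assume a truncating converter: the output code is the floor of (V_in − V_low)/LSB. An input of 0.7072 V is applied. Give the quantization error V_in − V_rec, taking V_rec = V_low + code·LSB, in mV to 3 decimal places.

1.200 mV

One LSB is 1.024 V / 512 = 2.000 mV.
Scaled input = 353.6000 LSBs, so code = 353.
Reconstructed: 0.706 V.
Error = 0.7072 − 0.706 = 0.0012 V = 1.200 mV.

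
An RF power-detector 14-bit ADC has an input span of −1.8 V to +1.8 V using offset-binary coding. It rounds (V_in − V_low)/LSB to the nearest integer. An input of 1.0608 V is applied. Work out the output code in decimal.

LSB = 3.6 V / 16384 = 219.73 µV.
Input sits at 13019.819 steps above V_low.
Round → code 13020.

code 13020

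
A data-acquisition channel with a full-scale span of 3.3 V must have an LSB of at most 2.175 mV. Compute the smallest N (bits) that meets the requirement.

11 bits

Number of steps required ≥ 3.3 V / 2.175 mV = 1517.24.
Need 2^N ≥ 1517.24; 2^10 = 1024, 2^11 = 2048.
Minimum N = 11.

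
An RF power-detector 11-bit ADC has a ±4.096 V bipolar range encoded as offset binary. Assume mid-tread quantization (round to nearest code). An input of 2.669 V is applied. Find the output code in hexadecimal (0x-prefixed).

LSB = 8.192 V / 2048 = 4.000 mV.
(V_in − V_low)/LSB = (2.669 − (−4.096)) / 0.004 = 1691.250.
round(1691.250) = 1691.
In hexadecimal (0x-prefixed): 0x69B.

code 0x69B (decimal 1691)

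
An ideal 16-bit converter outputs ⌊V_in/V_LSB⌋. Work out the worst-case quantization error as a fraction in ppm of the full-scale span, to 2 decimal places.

15.26 ppm

Truncating → worst-case error = 1 LSB = V_FS/2^16, so 1e+06/65536 = 15.2588 ppm of full scale.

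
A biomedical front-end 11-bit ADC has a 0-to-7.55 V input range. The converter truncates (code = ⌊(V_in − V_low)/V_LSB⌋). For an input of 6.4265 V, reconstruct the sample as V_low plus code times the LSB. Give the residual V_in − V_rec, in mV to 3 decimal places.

0.890 mV

Step size: 7.55 V ÷ 2^11 = 3.687 mV.
(6.4265 − 0)/0.00368652 = 1743.2413; ⌊·⌋ gives code 1743.
V_rec = 0 + 1743·0.00368652 = 6.4256104 V.
Error = 6.4265 − 6.4256104 = 0.000889648 V = 0.890 mV.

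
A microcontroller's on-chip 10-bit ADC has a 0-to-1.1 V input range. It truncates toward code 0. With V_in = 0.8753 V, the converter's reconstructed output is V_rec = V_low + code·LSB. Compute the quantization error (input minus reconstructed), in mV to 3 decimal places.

0.886 mV

LSB = 1.1/2^10 = 1.074 mV.
Scaled input = 814.8247 LSBs, so code = 814.
Code 814 maps back to 0 + 814×0.00107422 V = 0.87441406 V.
Error = 0.8753 − 0.87441406 = 0.000885938 V = 0.886 mV.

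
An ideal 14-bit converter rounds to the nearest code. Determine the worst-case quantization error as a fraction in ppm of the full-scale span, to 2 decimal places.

30.52 ppm

Rounding → worst-case error = ½ LSB = V_FS/2^15, so 1e+06/32768 = 30.5176 ppm of full scale.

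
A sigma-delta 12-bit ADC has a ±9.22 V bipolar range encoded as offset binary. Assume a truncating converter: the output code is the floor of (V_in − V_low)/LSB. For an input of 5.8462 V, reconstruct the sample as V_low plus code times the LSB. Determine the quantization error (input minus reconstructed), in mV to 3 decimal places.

Step size: 18.44 V ÷ 2^12 = 4.502 mV.
(5.8462 − (−9.22))/0.00450195 = 3346.5919; ⌊·⌋ gives code 3346.
Code 3346 maps back to (−9.22) + 3346×0.00450195 V = 5.8435352 V.
V_in − V_rec = 0.00266484 V = 2.665 mV.

2.665 mV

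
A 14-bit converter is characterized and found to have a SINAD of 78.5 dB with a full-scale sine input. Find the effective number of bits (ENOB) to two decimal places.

12.75 bits

ENOB = (SINAD − 1.76) / 6.02 = (78.5 − 1.76)/6.02 = 12.748.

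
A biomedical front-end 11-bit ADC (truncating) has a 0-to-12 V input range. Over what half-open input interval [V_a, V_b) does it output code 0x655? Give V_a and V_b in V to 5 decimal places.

[9.49805 V, 9.50391 V)

LSB = 12/2^11 = 5.859 mV.
Code 0x655 = 1621 decimal.
V_a = V_low + 1621·LSB = 9.49805 V; V_b = V_low + 1622·LSB = 9.50391 V.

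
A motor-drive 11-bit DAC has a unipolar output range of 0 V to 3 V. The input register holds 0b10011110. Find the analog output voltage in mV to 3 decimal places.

231.445 mV

LSB = 3 V / 2^11 = 1.465 mV.
Code 0b10011110 = 158 decimal.
V_out = 0 + 158 × 0.00146484 V = 0.231445 V.
= 231.445 mV.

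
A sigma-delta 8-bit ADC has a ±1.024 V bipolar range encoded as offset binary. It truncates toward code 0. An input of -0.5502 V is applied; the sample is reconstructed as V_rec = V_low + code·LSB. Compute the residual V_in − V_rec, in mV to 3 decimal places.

1.800 mV

One LSB is 2.048 V / 256 = 8.000 mV.
Scaled input = 59.2250 LSBs, so code = 59.
V_rec = (−1.024) + 59·0.008 = -0.552 V.
V_in − V_rec = 0.0018 V = 1.800 mV.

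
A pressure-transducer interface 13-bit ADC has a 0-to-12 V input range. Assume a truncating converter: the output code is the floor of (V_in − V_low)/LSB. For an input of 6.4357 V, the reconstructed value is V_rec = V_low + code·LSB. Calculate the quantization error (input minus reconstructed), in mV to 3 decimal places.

0.641 mV

Step size: 12 V ÷ 2^13 = 1.465 mV.
(6.4357 − 0)/0.00146484 = 4393.4379; ⌊·⌋ gives code 4393.
Code 4393 maps back to 0 + 4393×0.00146484 V = 6.4350586 V.
Difference: 0.000641406 V → 0.641 mV.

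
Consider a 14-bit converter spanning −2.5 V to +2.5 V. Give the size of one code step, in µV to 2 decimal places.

305.18 µV

Full-scale span = 5 V.
LSB = 5 / 2^14 = 5 / 16384 = 0.000305176 V = 305.18 µV.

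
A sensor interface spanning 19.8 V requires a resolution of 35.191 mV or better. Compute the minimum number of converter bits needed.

10 bits

Number of steps required ≥ 19.8 V / 35.191 mV = 562.64.
Need 2^N ≥ 562.64; 2^9 = 512, 2^10 = 1024.
Minimum N = 10.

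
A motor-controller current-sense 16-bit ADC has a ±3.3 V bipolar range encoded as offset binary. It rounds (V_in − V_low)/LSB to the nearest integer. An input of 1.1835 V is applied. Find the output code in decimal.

code 44520

Full-scale span = 6.6 V; LSB = 6.6/2^16 = 100.71 µV.
(V_in − V_low)/LSB = (1.1835 − (−3.3)) / 0.000100708 = 44519.796.
Round → code 44520.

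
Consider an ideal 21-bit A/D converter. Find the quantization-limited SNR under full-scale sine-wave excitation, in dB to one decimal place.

128.2 dB

SNR ≈ 6.02·N + 1.76 dB = 6.02·21 + 1.76 = 128.18 dB.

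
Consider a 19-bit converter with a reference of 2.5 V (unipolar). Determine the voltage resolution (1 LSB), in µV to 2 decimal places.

4.77 µV

Full-scale span = 2.5 V.
LSB = 2.5 / 2^19 = 2.5 / 524288 = 4.76837e-06 V = 4.77 µV.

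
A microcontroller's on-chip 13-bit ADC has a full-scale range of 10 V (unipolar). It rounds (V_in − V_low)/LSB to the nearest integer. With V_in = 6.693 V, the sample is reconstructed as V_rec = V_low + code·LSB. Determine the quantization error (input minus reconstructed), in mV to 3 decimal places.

-0.115 mV

Step size: 10 V ÷ 2^13 = 1.221 mV.
(V_in − V_low)/LSB = (6.693 − 0)/0.0012207 = 5482.9056 → code 5483 (round).
V_rec = 0 + 5483·0.0012207 = 6.6931152 V.
Error = 6.693 − 6.6931152 = -0.000115234 V = -0.115 mV.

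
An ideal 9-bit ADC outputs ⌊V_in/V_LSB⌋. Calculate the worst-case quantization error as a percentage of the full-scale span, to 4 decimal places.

Truncating → worst-case error = 1 LSB = V_FS/2^9, so 100/512 = 0.195312 % of full scale.

0.1953 %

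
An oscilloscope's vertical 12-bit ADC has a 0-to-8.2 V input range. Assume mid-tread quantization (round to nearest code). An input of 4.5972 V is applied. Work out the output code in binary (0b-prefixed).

Full-scale span = 8.2 V; LSB = 8.2/2^12 = 2.002 mV.
(4.5972 − 0) / 0.00200195 = 2296.357 LSBs.
round(2296.357) = 2296.
In binary (0b-prefixed): 0b100011111000.

code 0b100011111000 (decimal 2296)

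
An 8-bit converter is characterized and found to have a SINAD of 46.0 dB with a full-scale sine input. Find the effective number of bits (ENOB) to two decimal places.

ENOB = (SINAD − 1.76) / 6.02 = (46.0 − 1.76)/6.02 = 7.349.

7.35 bits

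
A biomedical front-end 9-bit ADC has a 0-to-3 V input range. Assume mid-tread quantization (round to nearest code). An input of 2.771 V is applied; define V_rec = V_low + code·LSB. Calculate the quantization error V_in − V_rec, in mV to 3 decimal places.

One LSB is 3 V / 512 = 5.859 mV.
Scaled input = 472.9173 LSBs, so code = 473.
V_rec = 0 + 473·0.00585938 = 2.7714844 V.
V_in − V_rec = -0.000484375 V = -0.484 mV.

-0.484 mV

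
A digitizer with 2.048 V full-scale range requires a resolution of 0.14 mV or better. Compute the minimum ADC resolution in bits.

Number of steps required ≥ 2.048 V / 0.14 mV = 14628.57.
Need 2^N ≥ 14628.57; 2^13 = 8192, 2^14 = 16384.
Minimum N = 14.

14 bits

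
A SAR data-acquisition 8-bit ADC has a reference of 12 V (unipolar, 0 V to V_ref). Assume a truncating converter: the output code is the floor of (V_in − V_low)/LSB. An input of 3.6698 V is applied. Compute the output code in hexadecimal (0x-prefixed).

code 0x4E (decimal 78)

Full-scale span = 12 V; LSB = 12/2^8 = 46.875 mV.
(V_in − V_low)/LSB = (3.6698 − 0) / 0.046875 = 78.289.
Floor → code 78.
In hexadecimal (0x-prefixed): 0x4E.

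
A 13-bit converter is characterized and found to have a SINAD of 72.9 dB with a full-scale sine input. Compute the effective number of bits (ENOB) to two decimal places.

ENOB = (SINAD − 1.76) / 6.02 = (72.9 − 1.76)/6.02 = 11.817.

11.82 bits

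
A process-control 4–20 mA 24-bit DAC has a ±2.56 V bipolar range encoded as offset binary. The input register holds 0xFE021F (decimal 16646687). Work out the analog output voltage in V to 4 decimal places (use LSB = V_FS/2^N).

LSB = 5.12 V / 2^24 = 0.31 µV.
Code 0xFE021F = 16646687 decimal.
V_out = (−2.56) + 16646687 × 3.05176e-07 V = 2.52017 V.

2.5202 V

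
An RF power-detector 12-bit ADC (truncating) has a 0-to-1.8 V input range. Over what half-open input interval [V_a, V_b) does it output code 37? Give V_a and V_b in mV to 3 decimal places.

[16.260 mV, 16.699 mV)

LSB = 1.8/2^12 = 439.45 µV.
V_a = V_low + 37·LSB = 0.0162598 V; V_b = V_low + 38·LSB = 0.0166992 V.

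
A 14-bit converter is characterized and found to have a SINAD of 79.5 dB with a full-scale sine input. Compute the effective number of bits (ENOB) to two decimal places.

12.91 bits

ENOB = (SINAD − 1.76) / 6.02 = (79.5 − 1.76)/6.02 = 12.914.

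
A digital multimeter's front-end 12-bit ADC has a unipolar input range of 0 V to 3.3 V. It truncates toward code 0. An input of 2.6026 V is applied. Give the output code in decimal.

Full-scale span = 3.3 V; LSB = 3.3/2^12 = 0.806 mV.
(V_in − V_low)/LSB = (2.6026 − 0) / 0.000805664 = 3230.379.
⌊·⌋(3230.379) = 3230.

code 3230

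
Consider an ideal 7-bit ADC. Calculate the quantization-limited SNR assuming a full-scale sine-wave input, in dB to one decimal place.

SNR ≈ 6.02·N + 1.76 dB = 6.02·7 + 1.76 = 43.90 dB.

43.9 dB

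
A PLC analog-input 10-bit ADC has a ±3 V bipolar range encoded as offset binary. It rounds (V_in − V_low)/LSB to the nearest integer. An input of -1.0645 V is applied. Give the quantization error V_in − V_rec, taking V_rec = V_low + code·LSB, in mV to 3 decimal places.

LSB = 6/2^10 = 5.859 mV.
(V_in − V_low)/LSB = (-1.0645 − (−3))/0.00585938 = 330.3253 → code 330 (round).
Code 330 maps back to (−3) + 330×0.00585938 V = -1.0664062 V.
Difference: 0.00190625 V → 1.906 mV.

1.906 mV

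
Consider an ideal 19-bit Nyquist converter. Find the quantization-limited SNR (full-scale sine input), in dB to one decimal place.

SNR ≈ 6.02·N + 1.76 dB = 6.02·19 + 1.76 = 116.14 dB.

116.1 dB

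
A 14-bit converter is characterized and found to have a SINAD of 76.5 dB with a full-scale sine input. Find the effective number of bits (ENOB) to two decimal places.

12.42 bits

ENOB = (SINAD − 1.76) / 6.02 = (76.5 − 1.76)/6.02 = 12.415.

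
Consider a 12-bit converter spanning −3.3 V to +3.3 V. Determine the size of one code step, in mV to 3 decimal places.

Full-scale span = 6.6 V.
LSB = 6.6 / 2^12 = 6.6 / 4096 = 0.00161133 V = 1.611 mV.

1.611 mV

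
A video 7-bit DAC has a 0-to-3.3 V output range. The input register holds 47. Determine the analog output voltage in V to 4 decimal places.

1.2117 V

LSB = 3.3 V / 2^7 = 25.781 mV.
V_out = 0 + 47 × 0.0257812 V = 1.21172 V.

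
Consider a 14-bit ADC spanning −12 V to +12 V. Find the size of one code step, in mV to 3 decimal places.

Full-scale span = 24 V.
LSB = 24 / 2^14 = 24 / 16384 = 0.00146484 V = 1.465 mV.

1.465 mV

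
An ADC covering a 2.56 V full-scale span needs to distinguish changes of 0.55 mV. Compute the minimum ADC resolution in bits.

Number of steps required ≥ 2.56 V / 0.55 mV = 4654.55.
Need 2^N ≥ 4654.55; 2^12 = 4096, 2^13 = 8192.
Minimum N = 13.

13 bits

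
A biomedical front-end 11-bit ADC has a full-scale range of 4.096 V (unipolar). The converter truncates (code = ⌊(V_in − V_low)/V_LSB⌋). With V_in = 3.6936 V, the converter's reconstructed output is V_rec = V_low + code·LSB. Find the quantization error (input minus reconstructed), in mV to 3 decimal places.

Step size: 4.096 V ÷ 2^11 = 2.000 mV.
Scaled input = 1846.8000 LSBs, so code = 1846.
V_rec = 0 + 1846·0.002 = 3.692 V.
Difference: 0.0016 V → 1.600 mV.

1.600 mV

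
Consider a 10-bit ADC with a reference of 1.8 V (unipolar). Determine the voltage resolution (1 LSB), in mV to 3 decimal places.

Full-scale span = 1.8 V.
LSB = 1.8 / 2^10 = 1.8 / 1024 = 0.00175781 V = 1.758 mV.

1.758 mV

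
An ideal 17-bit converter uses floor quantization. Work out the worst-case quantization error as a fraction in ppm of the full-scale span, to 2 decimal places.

7.63 ppm

Truncating → worst-case error = 1 LSB = V_FS/2^17, so 1e+06/131072 = 7.62939 ppm of full scale.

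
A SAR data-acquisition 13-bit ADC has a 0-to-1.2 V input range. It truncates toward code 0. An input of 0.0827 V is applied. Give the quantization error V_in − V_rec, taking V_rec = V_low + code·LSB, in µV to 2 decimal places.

Step size: 1.2 V ÷ 2^13 = 146.48 µV.
(0.0827 − 0)/0.000146484 = 564.5653; ⌊·⌋ gives code 564.
Code 564 maps back to 0 + 564×0.000146484 V = 0.082617187 V.
Difference: 8.28125e-05 V → 82.81 µV.

82.81 µV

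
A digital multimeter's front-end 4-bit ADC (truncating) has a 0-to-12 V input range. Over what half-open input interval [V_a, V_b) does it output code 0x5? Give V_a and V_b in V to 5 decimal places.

[3.75000 V, 4.50000 V)

LSB = 12/2^4 = 0.7500 V.
Code 0x5 = 5 decimal.
V_a = V_low + 5·LSB = 3.75 V; V_b = V_low + 6·LSB = 4.5 V.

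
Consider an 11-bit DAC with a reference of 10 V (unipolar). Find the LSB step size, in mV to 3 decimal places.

4.883 mV

Full-scale span = 10 V.
LSB = 10 / 2^11 = 10 / 2048 = 0.00488281 V = 4.883 mV.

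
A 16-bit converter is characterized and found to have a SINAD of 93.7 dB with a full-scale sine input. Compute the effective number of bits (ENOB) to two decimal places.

15.27 bits

ENOB = (SINAD − 1.76) / 6.02 = (93.7 − 1.76)/6.02 = 15.272.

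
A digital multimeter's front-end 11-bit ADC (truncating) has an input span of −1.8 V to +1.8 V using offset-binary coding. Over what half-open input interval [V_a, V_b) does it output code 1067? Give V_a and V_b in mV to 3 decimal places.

[75.586 mV, 77.344 mV)

LSB = 3.6/2^11 = 1.758 mV.
V_a = V_low + 1067·LSB = 0.0755859 V; V_b = V_low + 1068·LSB = 0.0773438 V.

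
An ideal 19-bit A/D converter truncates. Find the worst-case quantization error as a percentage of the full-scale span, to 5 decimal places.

Truncating → worst-case error = 1 LSB = V_FS/2^19, so 100/524288 = 0.000190735 % of full scale.

0.00019 %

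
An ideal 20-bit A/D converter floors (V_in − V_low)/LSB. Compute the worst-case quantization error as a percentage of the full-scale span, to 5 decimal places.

Truncating → worst-case error = 1 LSB = V_FS/2^20, so 100/1048576 = 9.53674e-05 % of full scale.

0.00010 %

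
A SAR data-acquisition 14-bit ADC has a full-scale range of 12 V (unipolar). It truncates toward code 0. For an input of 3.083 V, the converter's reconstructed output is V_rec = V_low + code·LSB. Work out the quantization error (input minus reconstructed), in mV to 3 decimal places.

Step size: 12 V ÷ 2^14 = 0.732 mV.
(3.083 − 0)/0.000732422 = 4209.3227; ⌊·⌋ gives code 4209.
Reconstructed: 3.0827637 V.
Difference: 0.000236328 V → 0.236 mV.

0.236 mV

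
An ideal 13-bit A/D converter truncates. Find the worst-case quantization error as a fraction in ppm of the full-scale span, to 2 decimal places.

122.07 ppm

Truncating → worst-case error = 1 LSB = V_FS/2^13, so 1e+06/8192 = 122.07 ppm of full scale.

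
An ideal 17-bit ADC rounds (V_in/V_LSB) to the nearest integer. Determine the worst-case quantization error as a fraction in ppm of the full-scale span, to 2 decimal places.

3.81 ppm

Rounding → worst-case error = ½ LSB = V_FS/2^18, so 1e+06/262144 = 3.8147 ppm of full scale.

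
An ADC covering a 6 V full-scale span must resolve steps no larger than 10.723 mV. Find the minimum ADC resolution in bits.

Number of steps required ≥ 6 V / 10.723 mV = 559.54.
Need 2^N ≥ 559.54; 2^9 = 512, 2^10 = 1024.
Minimum N = 10.

10 bits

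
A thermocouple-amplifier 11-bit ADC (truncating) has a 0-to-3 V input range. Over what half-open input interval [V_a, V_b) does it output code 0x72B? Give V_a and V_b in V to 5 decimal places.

LSB = 3/2^11 = 1.465 mV.
Code 0x72B = 1835 decimal.
V_a = V_low + 1835·LSB = 2.68799 V; V_b = V_low + 1836·LSB = 2.68945 V.

[2.68799 V, 2.68945 V)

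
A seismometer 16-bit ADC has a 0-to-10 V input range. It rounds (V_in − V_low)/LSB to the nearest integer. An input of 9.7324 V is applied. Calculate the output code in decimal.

Full-scale span = 10 V; LSB = 10/2^16 = 152.59 µV.
Input sits at 63782.257 steps above V_low.
round(63782.257) = 63782.

code 63782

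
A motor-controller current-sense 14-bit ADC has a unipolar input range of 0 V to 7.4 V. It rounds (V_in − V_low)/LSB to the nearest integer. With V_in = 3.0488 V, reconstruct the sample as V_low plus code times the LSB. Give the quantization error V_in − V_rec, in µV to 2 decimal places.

93.95 µV

LSB = 7.4/2^14 = 451.66 µV.
(V_in − V_low)/LSB = (3.0488 − 0)/0.00045166 = 6750.2080 → code 6750 (round).
V_rec = 0 + 6750·0.00045166 = 3.0487061 V.
V_in − V_rec = 9.39453e-05 V = 93.95 µV.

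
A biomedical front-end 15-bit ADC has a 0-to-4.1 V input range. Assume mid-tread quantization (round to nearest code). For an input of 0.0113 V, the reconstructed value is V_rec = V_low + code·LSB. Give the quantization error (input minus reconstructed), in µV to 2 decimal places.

39.01 µV

Step size: 4.1 V ÷ 2^15 = 125.12 µV.
(V_in − V_low)/LSB = (0.0113 − 0)/0.000125122 = 90.3118 → code 90 (round).
Reconstructed: 0.011260986 V.
V_in − V_rec = 3.90137e-05 V = 39.01 µV.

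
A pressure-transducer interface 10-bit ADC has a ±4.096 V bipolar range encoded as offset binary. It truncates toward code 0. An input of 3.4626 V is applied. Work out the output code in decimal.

With 1024 levels over 8.192 V, one step is 8.000 mV.
(3.4626 − (−4.096)) / 0.008 = 944.825 LSBs.
So the output code is 944.

code 944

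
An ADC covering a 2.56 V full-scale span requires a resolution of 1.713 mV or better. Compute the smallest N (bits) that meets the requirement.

11 bits

Number of steps required ≥ 2.56 V / 1.713 mV = 1494.45.
Need 2^N ≥ 1494.45; 2^10 = 1024, 2^11 = 2048.
Minimum N = 11.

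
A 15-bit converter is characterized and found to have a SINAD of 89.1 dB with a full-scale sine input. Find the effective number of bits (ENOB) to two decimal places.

14.51 bits

ENOB = (SINAD − 1.76) / 6.02 = (89.1 − 1.76)/6.02 = 14.508.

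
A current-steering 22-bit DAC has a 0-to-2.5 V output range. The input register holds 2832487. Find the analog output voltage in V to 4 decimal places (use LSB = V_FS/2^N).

1.6883 V

LSB = 2.5 V / 2^22 = 0.60 µV.
V_out = 0 + 2832487 × 5.96046e-07 V = 1.68829 V.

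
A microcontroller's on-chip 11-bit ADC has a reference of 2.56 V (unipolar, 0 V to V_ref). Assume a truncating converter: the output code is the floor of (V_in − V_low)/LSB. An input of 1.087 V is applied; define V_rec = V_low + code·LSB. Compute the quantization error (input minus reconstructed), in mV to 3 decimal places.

LSB = 2.56/2^11 = 1.250 mV.
(1.087 − 0)/0.00125 = 869.6000; ⌊·⌋ gives code 869.
Code 869 maps back to 0 + 869×0.00125 V = 1.08625 V.
Difference: 0.00075 V → 0.750 mV.

0.750 mV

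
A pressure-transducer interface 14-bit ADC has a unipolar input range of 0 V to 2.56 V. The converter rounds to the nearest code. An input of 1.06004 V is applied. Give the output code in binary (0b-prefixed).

code 0b1101010000000 (decimal 6784)

Full-scale span = 2.56 V; LSB = 2.56/2^14 = 156.25 µV.
(V_in − V_low)/LSB = (1.06004 − 0) / 0.00015625 = 6784.256.
Round → code 6784.
In binary (0b-prefixed): 0b1101010000000.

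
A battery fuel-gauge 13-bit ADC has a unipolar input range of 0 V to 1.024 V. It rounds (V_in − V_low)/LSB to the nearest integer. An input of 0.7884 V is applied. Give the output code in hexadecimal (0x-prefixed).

code 0x18A3 (decimal 6307)

LSB = 1.024 V / 8192 = 125.00 µV.
Input sits at 6307.200 steps above V_low.
Round → code 6307.
In hexadecimal (0x-prefixed): 0x18A3.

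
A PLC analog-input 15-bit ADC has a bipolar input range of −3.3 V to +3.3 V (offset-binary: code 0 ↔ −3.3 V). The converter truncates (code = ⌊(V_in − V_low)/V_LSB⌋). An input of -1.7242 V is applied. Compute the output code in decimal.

Full-scale span = 6.6 V; LSB = 6.6/2^15 = 201.42 µV.
(V_in − V_low)/LSB = (-1.7242 − (−3.3)) / 0.000201416 = 7823.608.
Floor → code 7823.

code 7823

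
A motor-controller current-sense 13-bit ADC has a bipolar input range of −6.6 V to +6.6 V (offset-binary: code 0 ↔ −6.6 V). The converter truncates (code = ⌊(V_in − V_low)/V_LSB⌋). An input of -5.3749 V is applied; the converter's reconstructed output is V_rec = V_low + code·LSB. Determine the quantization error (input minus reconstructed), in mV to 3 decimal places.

Step size: 13.2 V ÷ 2^13 = 1.611 mV.
Scaled input = 760.3045 LSBs, so code = 760.
Reconstructed: -5.3753906 V.
V_in − V_rec = 0.000490625 V = 0.491 mV.

0.491 mV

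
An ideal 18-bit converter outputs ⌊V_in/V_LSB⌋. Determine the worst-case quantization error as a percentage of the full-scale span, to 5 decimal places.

0.00038 %

Truncating → worst-case error = 1 LSB = V_FS/2^18, so 100/262144 = 0.00038147 % of full scale.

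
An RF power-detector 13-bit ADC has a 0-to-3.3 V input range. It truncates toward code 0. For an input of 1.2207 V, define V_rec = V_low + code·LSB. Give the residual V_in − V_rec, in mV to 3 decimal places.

0.119 mV

LSB = 3.3/2^13 = 402.83 µV.
(V_in − V_low)/LSB = (1.2207 − 0)/0.000402832 = 3030.2953 → code 3030 (floor).
Reconstructed: 1.2205811 V.
Difference: 0.000118945 V → 0.119 mV.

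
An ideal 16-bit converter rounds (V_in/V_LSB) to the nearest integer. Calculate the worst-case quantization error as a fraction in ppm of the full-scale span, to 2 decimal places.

7.63 ppm

Rounding → worst-case error = ½ LSB = V_FS/2^17, so 1e+06/131072 = 7.62939 ppm of full scale.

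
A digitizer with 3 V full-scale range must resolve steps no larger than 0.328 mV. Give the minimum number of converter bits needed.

14 bits

Number of steps required ≥ 3 V / 0.328 mV = 9146.34.
Need 2^N ≥ 9146.34; 2^13 = 8192, 2^14 = 16384.
Minimum N = 14.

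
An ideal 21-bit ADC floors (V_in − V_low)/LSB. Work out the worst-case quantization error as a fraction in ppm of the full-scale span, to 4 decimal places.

Truncating → worst-case error = 1 LSB = V_FS/2^21, so 1e+06/2097152 = 0.476837 ppm of full scale.

0.4768 ppm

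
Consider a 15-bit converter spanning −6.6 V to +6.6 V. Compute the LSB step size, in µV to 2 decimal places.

Full-scale span = 13.2 V.
LSB = 13.2 / 2^15 = 13.2 / 32768 = 0.000402832 V = 402.83 µV.

402.83 µV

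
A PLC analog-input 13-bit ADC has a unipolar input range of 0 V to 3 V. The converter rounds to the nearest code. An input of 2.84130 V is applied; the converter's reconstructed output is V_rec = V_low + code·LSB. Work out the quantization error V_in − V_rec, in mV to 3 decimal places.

LSB = 3/2^13 = 366.21 µV.
(2.84130 − 0)/0.000366211 = 7758.6432; round gives code 7759.
Reconstructed: 2.8414307 V.
Difference: -0.000130664 V → -0.131 mV.

-0.131 mV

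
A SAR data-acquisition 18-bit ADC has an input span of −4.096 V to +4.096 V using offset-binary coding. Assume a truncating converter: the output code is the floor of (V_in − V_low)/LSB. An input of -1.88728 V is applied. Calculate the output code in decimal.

code 70679

Full-scale span = 8.192 V; LSB = 8.192/2^18 = 31.25 µV.
(-1.88728 − (−4.096)) / 3.125e-05 = 70679.040 LSBs.
⌊·⌋(70679.040) = 70679.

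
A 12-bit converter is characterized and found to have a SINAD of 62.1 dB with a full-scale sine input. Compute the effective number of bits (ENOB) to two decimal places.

10.02 bits

ENOB = (SINAD − 1.76) / 6.02 = (62.1 − 1.76)/6.02 = 10.023.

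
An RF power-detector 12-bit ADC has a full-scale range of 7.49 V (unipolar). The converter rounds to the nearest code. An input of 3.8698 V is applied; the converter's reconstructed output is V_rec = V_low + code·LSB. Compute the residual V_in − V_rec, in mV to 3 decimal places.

LSB = 7.49/2^12 = 1.829 mV.
Scaled input = 2116.2484 LSBs, so code = 2116.
Reconstructed: 3.8693457 V.
Difference: 0.000454297 V → 0.454 mV.

0.454 mV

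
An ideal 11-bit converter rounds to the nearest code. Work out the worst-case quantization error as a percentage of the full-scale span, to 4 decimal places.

Rounding → worst-case error = ½ LSB = V_FS/2^12, so 100/4096 = 0.0244141 % of full scale.

0.0244 %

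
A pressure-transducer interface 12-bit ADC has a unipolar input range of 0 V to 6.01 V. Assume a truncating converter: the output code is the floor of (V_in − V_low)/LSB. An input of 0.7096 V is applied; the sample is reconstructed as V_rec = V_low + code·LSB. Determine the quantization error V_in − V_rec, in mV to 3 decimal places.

0.901 mV

Step size: 6.01 V ÷ 2^12 = 1.467 mV.
(V_in − V_low)/LSB = (0.7096 − 0)/0.00146729 = 483.6142 → code 483 (floor).
Reconstructed: 0.70869873 V.
Error = 0.7096 − 0.70869873 = 0.00090127 V = 0.901 mV.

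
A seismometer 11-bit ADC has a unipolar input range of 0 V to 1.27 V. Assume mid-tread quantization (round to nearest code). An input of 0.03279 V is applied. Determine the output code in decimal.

code 53

LSB = 1.27 V / 2048 = 0.620 mV.
(V_in − V_low)/LSB = (0.03279 − 0) / 0.000620117 = 52.877.
round(52.877) = 53.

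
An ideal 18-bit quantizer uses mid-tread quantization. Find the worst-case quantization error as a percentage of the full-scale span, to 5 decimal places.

0.00019 %

Rounding → worst-case error = ½ LSB = V_FS/2^19, so 100/524288 = 0.000190735 % of full scale.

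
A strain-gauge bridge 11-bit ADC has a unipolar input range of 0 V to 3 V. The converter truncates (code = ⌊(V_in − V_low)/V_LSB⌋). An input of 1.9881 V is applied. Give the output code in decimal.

With 2048 levels over 3 V, one step is 1.465 mV.
(1.9881 − 0) / 0.00146484 = 1357.210 LSBs.
So the output code is 1357.

code 1357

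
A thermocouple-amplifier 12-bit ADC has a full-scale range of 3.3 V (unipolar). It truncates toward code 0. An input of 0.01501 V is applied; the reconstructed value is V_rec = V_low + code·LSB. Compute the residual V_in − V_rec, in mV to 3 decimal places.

0.508 mV

One LSB is 3.3 V / 4096 = 0.806 mV.
Scaled input = 18.6306 LSBs, so code = 18.
Code 18 maps back to 0 + 18×0.000805664 V = 0.014501953 V.
V_in − V_rec = 0.000508047 V = 0.508 mV.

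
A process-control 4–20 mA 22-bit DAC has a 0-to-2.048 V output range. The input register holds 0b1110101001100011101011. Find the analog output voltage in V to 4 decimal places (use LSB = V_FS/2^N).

1.8751 V

LSB = 2.048 V / 2^22 = 0.49 µV.
Code 0b1110101001100011101011 = 3840235 decimal.
V_out = 0 + 3840235 × 4.88281e-07 V = 1.87511 V.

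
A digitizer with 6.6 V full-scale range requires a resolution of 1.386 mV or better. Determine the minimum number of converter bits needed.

13 bits

Number of steps required ≥ 6.6 V / 1.386 mV = 4761.90.
Need 2^N ≥ 4761.90; 2^12 = 4096, 2^13 = 8192.
Minimum N = 13.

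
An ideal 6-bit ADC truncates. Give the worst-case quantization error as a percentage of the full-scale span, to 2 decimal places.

1.56 %

Truncating → worst-case error = 1 LSB = V_FS/2^6, so 100/64 = 1.5625 % of full scale.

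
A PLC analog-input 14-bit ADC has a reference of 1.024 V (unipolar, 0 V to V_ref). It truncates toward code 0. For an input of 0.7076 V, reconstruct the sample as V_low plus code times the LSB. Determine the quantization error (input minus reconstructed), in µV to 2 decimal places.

Step size: 1.024 V ÷ 2^14 = 62.50 µV.
(V_in − V_low)/LSB = (0.7076 − 0)/6.25e-05 = 11321.6000 → code 11321 (floor).
V_rec = 0 + 11321·6.25e-05 = 0.7075625 V.
Error = 0.7076 − 0.7075625 = 3.75e-05 V = 37.50 µV.

37.50 µV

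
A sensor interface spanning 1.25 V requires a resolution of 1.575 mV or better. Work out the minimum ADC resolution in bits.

10 bits

Number of steps required ≥ 1.25 V / 1.575 mV = 793.65.
Need 2^N ≥ 793.65; 2^9 = 512, 2^10 = 1024.
Minimum N = 10.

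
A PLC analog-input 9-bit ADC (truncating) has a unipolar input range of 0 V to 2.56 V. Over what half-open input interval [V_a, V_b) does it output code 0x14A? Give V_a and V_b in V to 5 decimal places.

LSB = 2.56/2^9 = 5.000 mV.
Code 0x14A = 330 decimal.
V_a = V_low + 330·LSB = 1.65 V; V_b = V_low + 331·LSB = 1.655 V.

[1.65000 V, 1.65500 V)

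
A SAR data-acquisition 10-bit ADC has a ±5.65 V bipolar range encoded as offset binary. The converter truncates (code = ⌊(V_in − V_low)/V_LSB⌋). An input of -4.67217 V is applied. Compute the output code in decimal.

With 1024 levels over 11.3 V, one step is 11.035 mV.
(V_in − V_low)/LSB = (-4.67217 − (−5.65)) / 0.0110352 = 88.610.
So the output code is 88.

code 88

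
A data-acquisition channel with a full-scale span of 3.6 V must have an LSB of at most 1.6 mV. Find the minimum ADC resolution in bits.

Number of steps required ≥ 3.6 V / 1.6 mV = 2250.00.
Need 2^N ≥ 2250.00; 2^11 = 2048, 2^12 = 4096.
Minimum N = 12.

12 bits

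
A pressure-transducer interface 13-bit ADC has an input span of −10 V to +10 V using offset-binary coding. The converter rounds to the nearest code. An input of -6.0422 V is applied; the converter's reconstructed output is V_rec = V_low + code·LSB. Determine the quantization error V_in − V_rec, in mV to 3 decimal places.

One LSB is 20 V / 8192 = 2.441 mV.
(V_in − V_low)/LSB = (-6.0422 − (−10))/0.00244141 = 1621.1149 → code 1621 (round).
Code 1621 maps back to (−10) + 1621×0.00244141 V = -6.0424805 V.
Difference: 0.000280469 V → 0.280 mV.

0.280 mV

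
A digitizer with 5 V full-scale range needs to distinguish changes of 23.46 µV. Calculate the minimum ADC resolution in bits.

Number of steps required ≥ 5 V / 23.46 µV = 213128.73.
Need 2^N ≥ 213128.73; 2^17 = 131072, 2^18 = 262144.
Minimum N = 18.

18 bits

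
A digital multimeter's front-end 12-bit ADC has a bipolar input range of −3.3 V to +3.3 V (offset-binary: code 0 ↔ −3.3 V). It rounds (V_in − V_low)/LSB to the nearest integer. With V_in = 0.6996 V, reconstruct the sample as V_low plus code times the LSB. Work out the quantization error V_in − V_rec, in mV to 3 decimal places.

0.284 mV

Step size: 6.6 V ÷ 2^12 = 1.611 mV.
(V_in − V_low)/LSB = (0.6996 − (−3.3))/0.00161133 = 2482.1760 → code 2482 (round).
Reconstructed: 0.69931641 V.
V_in − V_rec = 0.000283594 V = 0.284 mV.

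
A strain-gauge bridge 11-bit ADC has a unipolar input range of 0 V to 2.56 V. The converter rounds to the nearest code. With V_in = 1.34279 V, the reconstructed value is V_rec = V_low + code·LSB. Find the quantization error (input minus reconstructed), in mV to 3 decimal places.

LSB = 2.56/2^11 = 1.250 mV.
(V_in − V_low)/LSB = (1.34279 − 0)/0.00125 = 1074.2320 → code 1074 (round).
V_rec = 0 + 1074·0.00125 = 1.3425 V.
Difference: 0.00029 V → 0.290 mV.

0.290 mV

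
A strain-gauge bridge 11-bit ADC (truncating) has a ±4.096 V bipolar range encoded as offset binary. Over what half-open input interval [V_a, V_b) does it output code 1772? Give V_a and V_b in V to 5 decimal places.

[2.99200 V, 2.99600 V)

LSB = 8.192/2^11 = 4.000 mV.
V_a = V_low + 1772·LSB = 2.992 V; V_b = V_low + 1773·LSB = 2.996 V.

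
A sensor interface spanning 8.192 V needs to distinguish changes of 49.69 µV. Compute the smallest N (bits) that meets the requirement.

Number of steps required ≥ 8.192 V / 49.69 µV = 164862.15.
Need 2^N ≥ 164862.15; 2^17 = 131072, 2^18 = 262144.
Minimum N = 18.

18 bits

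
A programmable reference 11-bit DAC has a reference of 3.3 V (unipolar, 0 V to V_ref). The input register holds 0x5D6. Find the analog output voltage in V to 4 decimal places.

2.4073 V

LSB = 3.3 V / 2^11 = 1.611 mV.
Code 0x5D6 = 1494 decimal.
V_out = 0 + 1494 × 0.00161133 V = 2.40732 V.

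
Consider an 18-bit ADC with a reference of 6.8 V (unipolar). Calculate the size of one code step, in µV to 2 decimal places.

Full-scale span = 6.8 V.
LSB = 6.8 / 2^18 = 6.8 / 262144 = 2.59399e-05 V = 25.94 µV.

25.94 µV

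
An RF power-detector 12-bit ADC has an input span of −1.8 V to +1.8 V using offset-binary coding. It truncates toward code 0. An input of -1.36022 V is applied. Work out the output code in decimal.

code 500

With 4096 levels over 3.6 V, one step is 0.879 mV.
(V_in − V_low)/LSB = (-1.36022 − (−1.8)) / 0.000878906 = 500.372.
So the output code is 500.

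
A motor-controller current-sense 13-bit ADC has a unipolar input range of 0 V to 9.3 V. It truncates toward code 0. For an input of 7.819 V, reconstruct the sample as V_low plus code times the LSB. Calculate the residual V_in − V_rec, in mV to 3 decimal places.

Step size: 9.3 V ÷ 2^13 = 1.135 mV.
Scaled input = 6887.4460 LSBs, so code = 6887.
V_rec = 0 + 6887·0.00113525 = 7.8184937 V.
V_in − V_rec = 0.000506348 V = 0.506 mV.

0.506 mV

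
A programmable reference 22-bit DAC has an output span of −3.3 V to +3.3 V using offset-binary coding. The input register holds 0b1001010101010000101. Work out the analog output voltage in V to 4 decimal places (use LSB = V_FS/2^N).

-2.8188 V

LSB = 6.6 V / 2^22 = 1.57 µV.
Code 0b1001010101010000101 = 305797 decimal.
V_out = (−3.3) + 305797 × 1.57356e-06 V = -2.81881 V.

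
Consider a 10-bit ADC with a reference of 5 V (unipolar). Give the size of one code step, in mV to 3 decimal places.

4.883 mV

Full-scale span = 5 V.
LSB = 5 / 2^10 = 5 / 1024 = 0.00488281 V = 4.883 mV.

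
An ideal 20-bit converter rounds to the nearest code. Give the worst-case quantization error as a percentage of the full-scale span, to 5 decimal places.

Rounding → worst-case error = ½ LSB = V_FS/2^21, so 100/2097152 = 4.76837e-05 % of full scale.

0.00005 %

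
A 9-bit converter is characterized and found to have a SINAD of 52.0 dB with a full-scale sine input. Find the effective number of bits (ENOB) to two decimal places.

ENOB = (SINAD − 1.76) / 6.02 = (52.0 − 1.76)/6.02 = 8.346.

8.35 bits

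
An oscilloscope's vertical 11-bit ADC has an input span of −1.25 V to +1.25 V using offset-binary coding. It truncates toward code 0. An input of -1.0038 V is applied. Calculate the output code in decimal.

Full-scale span = 2.5 V; LSB = 2.5/2^11 = 1.221 mV.
(-1.0038 − (−1.25)) / 0.0012207 = 201.687 LSBs.
Floor → code 201.

code 201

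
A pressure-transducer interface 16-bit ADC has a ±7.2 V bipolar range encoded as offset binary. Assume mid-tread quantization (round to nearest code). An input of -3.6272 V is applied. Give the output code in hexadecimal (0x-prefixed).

code 0x3F84 (decimal 16260)

LSB = 14.4 V / 65536 = 219.73 µV.
(V_in − V_low)/LSB = (-3.6272 − (−7.2)) / 0.000219727 = 16260.210.
Round → code 16260.
In hexadecimal (0x-prefixed): 0x3F84.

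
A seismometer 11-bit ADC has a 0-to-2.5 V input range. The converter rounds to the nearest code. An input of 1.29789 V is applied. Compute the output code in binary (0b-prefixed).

With 2048 levels over 2.5 V, one step is 1.221 mV.
Input sits at 1063.231 steps above V_low.
round(1063.231) = 1063.
In binary (0b-prefixed): 0b10000100111.

code 0b10000100111 (decimal 1063)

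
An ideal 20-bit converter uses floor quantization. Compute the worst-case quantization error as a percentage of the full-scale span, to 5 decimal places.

Truncating → worst-case error = 1 LSB = V_FS/2^20, so 100/1048576 = 9.53674e-05 % of full scale.

0.00010 %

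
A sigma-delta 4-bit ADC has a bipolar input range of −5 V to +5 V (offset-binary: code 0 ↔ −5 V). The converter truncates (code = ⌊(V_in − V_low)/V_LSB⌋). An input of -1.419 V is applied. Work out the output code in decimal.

With 16 levels over 10 V, one step is 0.6250 V.
(V_in − V_low)/LSB = (-1.419 − (−5)) / 0.625 = 5.730.
So the output code is 5.

code 5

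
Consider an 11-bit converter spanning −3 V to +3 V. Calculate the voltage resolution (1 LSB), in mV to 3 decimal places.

Full-scale span = 6 V.
LSB = 6 / 2^11 = 6 / 2048 = 0.00292969 V = 2.930 mV.

2.930 mV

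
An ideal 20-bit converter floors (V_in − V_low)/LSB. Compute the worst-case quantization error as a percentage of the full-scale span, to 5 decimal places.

Truncating → worst-case error = 1 LSB = V_FS/2^20, so 100/1048576 = 9.53674e-05 % of full scale.

0.00010 %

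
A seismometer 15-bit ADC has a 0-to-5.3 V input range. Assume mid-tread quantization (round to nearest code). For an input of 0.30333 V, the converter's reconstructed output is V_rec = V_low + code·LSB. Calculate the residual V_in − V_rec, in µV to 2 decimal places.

Step size: 5.3 V ÷ 2^15 = 161.74 µV.
(0.30333 − 0)/0.000161743 = 1875.3806; round gives code 1875.
Code 1875 maps back to 0 + 1875×0.000161743 V = 0.30326843 V.
V_in − V_rec = 6.15674e-05 V = 61.57 µV.

61.57 µV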